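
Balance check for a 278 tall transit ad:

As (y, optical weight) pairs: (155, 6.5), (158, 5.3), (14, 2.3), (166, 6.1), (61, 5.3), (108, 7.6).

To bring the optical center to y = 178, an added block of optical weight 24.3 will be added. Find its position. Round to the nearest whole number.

y ≈ 254

New total weight: (6.5 + 5.3 + 2.3 + 6.1 + 5.3 + 7.6) + 24.3 = 57.4.
y: target moment 57.4×178 = 10217.2; current 6.5·155 + 5.3·158 + 2.3·14 + 6.1·166 + 5.3·61 + 7.6·108 = 4033.8; the added block supplies 6183.4, so y = 6183.4/24.3 ≈ 254.46.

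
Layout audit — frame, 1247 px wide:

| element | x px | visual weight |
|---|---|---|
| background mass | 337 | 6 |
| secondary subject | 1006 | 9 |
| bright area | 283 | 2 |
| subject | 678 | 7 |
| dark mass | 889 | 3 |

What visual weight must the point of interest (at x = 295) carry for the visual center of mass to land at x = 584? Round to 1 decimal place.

w ≈ 11.4

Existing Σw = 27 (6 + 9 + 2 + 7 + 3); existing moment 6·337 + 9·1006 + 2·283 + 7·678 + 3·889 = 19055.
Balance at x = 584 requires (19055 + w·295) / (27 + w) = 584.
So w = (584·27 − 19055)/(295 − 584) = -3287/-289 ≈ 11.37.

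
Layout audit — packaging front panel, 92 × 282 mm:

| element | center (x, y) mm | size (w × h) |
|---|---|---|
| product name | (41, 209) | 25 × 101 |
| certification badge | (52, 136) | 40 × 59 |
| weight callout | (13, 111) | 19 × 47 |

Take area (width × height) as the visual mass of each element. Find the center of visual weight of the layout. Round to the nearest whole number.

Areas: product name 25·101 = 2525, certification badge 40·59 = 2360, weight callout 19·47 = 893. Total weight = 5778.
x-moment: 2525·41 + 2360·52 + 893·13 = 237854; centroid 237854/5778 ≈ 41.17.
y-moment: 2525·209 + 2360·136 + 893·111 = 947808; centroid 947808/5778 ≈ 164.04.

(41, 164)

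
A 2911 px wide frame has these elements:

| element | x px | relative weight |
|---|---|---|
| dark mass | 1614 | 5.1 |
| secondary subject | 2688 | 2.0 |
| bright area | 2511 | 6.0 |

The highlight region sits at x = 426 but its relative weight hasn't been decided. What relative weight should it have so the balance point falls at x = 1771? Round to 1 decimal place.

w ≈ 4.1

Existing Σw = 13.1 (5.1 + 2.0 + 6.0); existing moment 5.1·1614 + 2.0·2688 + 6.0·2511 = 28673.4.
For the centroid to hit 1771: (28673.4 + w·426) / (13.1 + w) = 1771.
Rearranging, w·(426 − 1771) = 1771·13.1 − 28673.4 = -5473.3, so w ≈ -5473.3/-1345 = 4.07.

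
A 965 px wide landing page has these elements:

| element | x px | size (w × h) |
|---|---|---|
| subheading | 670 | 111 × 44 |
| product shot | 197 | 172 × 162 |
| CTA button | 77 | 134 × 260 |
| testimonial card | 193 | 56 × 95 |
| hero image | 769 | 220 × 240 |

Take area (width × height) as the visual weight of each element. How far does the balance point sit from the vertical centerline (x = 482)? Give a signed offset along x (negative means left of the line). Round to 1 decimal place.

≈ -59.8 px

Areas → weights: subheading 111·44 = 4884, product shot 172·162 = 27864, CTA button 134·260 = 34840, testimonial card 56·95 = 5320, hero image 220·240 = 52800; Σw = 125708.
x-moment: 4884·670 + 27864·197 + 34840·77 + 5320·193 + 52800·769 = 53074128; centroid 53074128/125708 ≈ 422.20.
Difference: 422.20 − 482 ≈ -59.80.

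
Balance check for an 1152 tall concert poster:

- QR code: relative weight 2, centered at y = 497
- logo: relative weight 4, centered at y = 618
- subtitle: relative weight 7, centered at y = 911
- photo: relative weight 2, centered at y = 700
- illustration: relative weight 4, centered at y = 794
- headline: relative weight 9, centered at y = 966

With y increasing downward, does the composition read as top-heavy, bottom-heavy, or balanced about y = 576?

bottom-heavy

Total weight = 2 + 4 + 7 + 2 + 4 + 9 = 28.
y-moment: 2·497 + 4·618 + 7·911 + 2·700 + 4·794 + 9·966 = 23113; centroid 23113/28 ≈ 825.46.
825.5 vs midline 576 → bottom-heavy.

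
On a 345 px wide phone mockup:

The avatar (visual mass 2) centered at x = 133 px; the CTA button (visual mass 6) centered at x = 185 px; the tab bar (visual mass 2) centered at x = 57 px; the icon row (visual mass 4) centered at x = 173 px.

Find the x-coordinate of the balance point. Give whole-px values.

Weights sum to 2 + 6 + 2 + 4 = 14.
x-moment: 2·133 + 6·185 + 2·57 + 4·173 = 2182; centroid 2182/14 ≈ 155.86.

x ≈ 156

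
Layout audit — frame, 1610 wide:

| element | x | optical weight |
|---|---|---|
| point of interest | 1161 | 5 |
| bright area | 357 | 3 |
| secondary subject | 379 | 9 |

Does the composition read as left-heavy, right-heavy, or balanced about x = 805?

Total weight = 5 + 3 + 9 = 17.
x-moment: 5·1161 + 3·357 + 9·379 = 10287; centroid 10287/17 ≈ 605.12.
605.1 lies left of the midline 805, so the layout is left-heavy.

left-heavy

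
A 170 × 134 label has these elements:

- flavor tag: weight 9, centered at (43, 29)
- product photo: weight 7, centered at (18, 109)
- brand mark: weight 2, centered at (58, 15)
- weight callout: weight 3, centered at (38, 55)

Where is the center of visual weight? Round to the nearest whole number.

Σw = 9 + 7 + 2 + 3 = 21.
x-moment: 9·43 + 7·18 + 2·58 + 3·38 = 743; centroid 743/21 ≈ 35.38.
y-moment: 9·29 + 7·109 + 2·15 + 3·55 = 1219; centroid 1219/21 ≈ 58.05.

(35, 58)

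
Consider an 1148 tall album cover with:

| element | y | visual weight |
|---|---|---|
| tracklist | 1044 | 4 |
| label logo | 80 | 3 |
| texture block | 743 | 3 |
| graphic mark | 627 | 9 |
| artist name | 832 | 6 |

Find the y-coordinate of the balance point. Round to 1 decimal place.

y ≈ 691.2

Σw = 4 + 3 + 3 + 9 + 6 = 25.
y: (4·1044 + 3·80 + 3·743 + 9·627 + 6·832) / 25 = 17280 / 25 ≈ 691.20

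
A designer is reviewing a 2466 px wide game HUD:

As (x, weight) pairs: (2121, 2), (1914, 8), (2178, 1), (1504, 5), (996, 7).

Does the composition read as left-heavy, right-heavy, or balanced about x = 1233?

right-heavy

Total weight = 2 + 8 + 1 + 5 + 7 = 23.
x: (2·2121 + 8·1914 + 1·2178 + 5·1504 + 7·996) / 23 = 36224 / 23 ≈ 1574.96
Since 1575.0 is right of 1233, the composition reads right-heavy.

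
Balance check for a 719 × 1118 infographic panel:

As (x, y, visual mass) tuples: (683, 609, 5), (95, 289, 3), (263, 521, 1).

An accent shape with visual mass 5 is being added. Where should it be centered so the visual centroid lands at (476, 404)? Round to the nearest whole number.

New total weight: (5 + 3 + 1) + 5 = 14.
Along x: (3963 + 5·x) / 14 = 476 (existing moment 5·683 + 3·95 + 1·263 = 3963) ⇒ x = (6664 − 3963) / 5 ≈ 540.20.
Along y: (4433 + 5·y) / 14 = 404 (existing moment 5·609 + 3·289 + 1·521 = 4433) ⇒ y = (5656 − 4433) / 5 ≈ 244.60.

(540, 245)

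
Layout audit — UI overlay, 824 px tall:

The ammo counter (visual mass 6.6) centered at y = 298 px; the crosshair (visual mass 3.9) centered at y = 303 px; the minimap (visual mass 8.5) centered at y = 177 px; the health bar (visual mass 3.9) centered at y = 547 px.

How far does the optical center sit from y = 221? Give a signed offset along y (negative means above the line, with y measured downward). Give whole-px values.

Total weight = 6.6 + 3.9 + 8.5 + 3.9 = 22.9.
Σw·y = 6.6·298 + 3.9·303 + 8.5·177 + 3.9·547 = 6786.3, so ȳ = 6786.3/22.9 ≈ 296.34.
Against y = 221, that's 296.34 − 221 = 75.34.

≈ 75 px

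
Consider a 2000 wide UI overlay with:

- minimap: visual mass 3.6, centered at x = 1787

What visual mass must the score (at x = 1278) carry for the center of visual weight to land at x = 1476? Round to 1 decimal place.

Known: weight 3.6 with moment 3.6·1787 = 6433.2.
Set Σw·x/Σw = 1476: (6433.2 + 1278w) = 1476·(3.6 + w).
So w = (1476·3.6 − 6433.2)/(1278 − 1476) = -1119.6/-198 ≈ 5.65.

w ≈ 5.7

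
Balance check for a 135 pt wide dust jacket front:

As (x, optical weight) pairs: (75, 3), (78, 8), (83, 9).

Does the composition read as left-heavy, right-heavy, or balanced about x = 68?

Weights sum to 3 + 8 + 9 = 20.
Σw·x = 3·75 + 8·78 + 9·83 = 1596, so x̄ = 1596/20 ≈ 79.80.
79.8 lies right of the midline 68, so the layout is right-heavy.

right-heavy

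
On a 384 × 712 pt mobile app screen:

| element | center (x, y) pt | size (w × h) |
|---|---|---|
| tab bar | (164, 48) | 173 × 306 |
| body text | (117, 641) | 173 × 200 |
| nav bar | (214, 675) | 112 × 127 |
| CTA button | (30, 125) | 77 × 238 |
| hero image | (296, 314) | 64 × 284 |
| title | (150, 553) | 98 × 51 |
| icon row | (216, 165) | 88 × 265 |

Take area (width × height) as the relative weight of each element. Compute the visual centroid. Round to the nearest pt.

Areas: tab bar 173·306 = 52938, body text 173·200 = 34600, nav bar 112·127 = 14224, CTA button 77·238 = 18326, hero image 64·284 = 18176, title 98·51 = 4998, icon row 88·265 = 23320. Total weight = 166582.
Σw·x = 52938·164 + 34600·117 + 14224·214 + 18326·30 + 18176·296 + 4998·150 + 23320·216 = 27490664, so x̄ = 27490664/166582 ≈ 165.03.
Σw·y = 52938·48 + 34600·641 + 14224·675 + 18326·125 + 18176·314 + 4998·553 + 23320·165 = 48930532, so ȳ = 48930532/166582 ≈ 293.73.

(165, 294)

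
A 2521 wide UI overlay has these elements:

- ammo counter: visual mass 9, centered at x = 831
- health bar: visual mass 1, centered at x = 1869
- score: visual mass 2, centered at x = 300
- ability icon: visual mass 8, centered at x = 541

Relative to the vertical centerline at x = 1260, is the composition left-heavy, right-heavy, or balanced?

left-heavy

Total weight = 9 + 1 + 2 + 8 = 20.
x: (9·831 + 1·1869 + 2·300 + 8·541) / 20 = 14276 / 20 ≈ 713.80
Since 713.8 is left of 1260, the composition reads left-heavy.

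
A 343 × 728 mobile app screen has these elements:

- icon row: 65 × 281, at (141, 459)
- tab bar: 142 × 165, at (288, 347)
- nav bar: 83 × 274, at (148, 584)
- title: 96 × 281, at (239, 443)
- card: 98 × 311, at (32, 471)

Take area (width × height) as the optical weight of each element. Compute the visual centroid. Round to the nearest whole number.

(165, 460)

Areas: icon row 65·281 = 18265, tab bar 142·165 = 23430, nav bar 83·274 = 22742, title 96·281 = 26976, card 98·311 = 30478. Total weight = 121891.
Σw·x = 18265·141 + 23430·288 + 22742·148 + 26976·239 + 30478·32 = 20111581, so x̄ = 20111581/121891 ≈ 165.00.
Σw·y = 18265·459 + 23430·347 + 22742·584 + 26976·443 + 30478·471 = 56100679, so ȳ = 56100679/121891 ≈ 460.25.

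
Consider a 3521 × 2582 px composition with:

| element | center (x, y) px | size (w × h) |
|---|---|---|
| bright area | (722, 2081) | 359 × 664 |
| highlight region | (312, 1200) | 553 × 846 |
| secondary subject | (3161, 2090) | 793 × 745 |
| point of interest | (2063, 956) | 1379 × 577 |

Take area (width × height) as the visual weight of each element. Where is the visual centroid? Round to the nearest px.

Areas: bright area 359·664 = 238376, highlight region 553·846 = 467838, secondary subject 793·745 = 590785, point of interest 1379·577 = 795683. Total weight = 2092682.
Σw·x = 238376·722 + 467838·312 + 590785·3161 + 795683·2063 = 3827038342, so x̄ = 3827038342/2092682 ≈ 1828.77.
Σw·y = 238376·2081 + 467838·1200 + 590785·2090 + 795683·956 = 3052879654, so ȳ = 3052879654/2092682 ≈ 1458.84.

(1829, 1459)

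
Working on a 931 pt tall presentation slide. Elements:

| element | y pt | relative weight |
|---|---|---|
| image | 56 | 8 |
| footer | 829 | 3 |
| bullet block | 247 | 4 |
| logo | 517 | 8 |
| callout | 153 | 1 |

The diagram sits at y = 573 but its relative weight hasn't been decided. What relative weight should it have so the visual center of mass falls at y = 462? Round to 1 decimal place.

Known weights sum to 8 + 3 + 4 + 8 + 1 = 24; their moment is 8·56 + 3·829 + 4·247 + 8·517 + 1·153 = 8212.
For the centroid to hit 462: (8212 + w·573) / (24 + w) = 462.
Solving: w = (462·24 − 8212) / (573 − 462) = 2876 / 111 ≈ 25.91.

w ≈ 25.9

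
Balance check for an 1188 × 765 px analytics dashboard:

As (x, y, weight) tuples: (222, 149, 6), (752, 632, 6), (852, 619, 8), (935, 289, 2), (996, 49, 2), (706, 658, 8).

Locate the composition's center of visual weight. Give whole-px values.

Total weight = 6 + 6 + 8 + 2 + 2 + 8 = 32.
Σw·x = 6·222 + 6·752 + 8·852 + 2·935 + 2·996 + 8·706 = 22170, so x̄ = 22170/32 ≈ 692.81.
Σw·y = 6·149 + 6·632 + 8·619 + 2·289 + 2·49 + 8·658 = 15578, so ȳ = 15578/32 ≈ 486.81.

(693, 487)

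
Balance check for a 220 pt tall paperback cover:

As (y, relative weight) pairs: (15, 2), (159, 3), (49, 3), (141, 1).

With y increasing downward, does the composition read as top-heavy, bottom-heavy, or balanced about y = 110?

top-heavy

Weights sum to 2 + 3 + 3 + 1 = 9.
Σw·y = 2·15 + 3·159 + 3·49 + 1·141 = 795, so ȳ = 795/9 ≈ 88.33.
88.3 vs midline 110 → top-heavy.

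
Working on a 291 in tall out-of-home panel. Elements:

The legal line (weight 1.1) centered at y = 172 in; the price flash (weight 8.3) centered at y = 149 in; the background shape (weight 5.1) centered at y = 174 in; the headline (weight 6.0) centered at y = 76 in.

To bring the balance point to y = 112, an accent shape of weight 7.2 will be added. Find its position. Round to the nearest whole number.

y ≈ 46

New total weight: (1.1 + 8.3 + 5.1 + 6.0) + 7.2 = 27.7.
y: need Σw·y = 27.7·112 = 3102.4. Existing = 1.1·172 + 8.3·149 + 5.1·174 + 6.0·76 = 2769.3. Remainder 333.1 / 7.2 ≈ 46.26.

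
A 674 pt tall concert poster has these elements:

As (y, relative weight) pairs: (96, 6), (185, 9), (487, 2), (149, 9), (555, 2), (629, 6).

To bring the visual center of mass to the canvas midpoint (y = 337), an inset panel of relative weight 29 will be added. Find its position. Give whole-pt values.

y ≈ 407

After adding the inset panel, total weight = 6 + 9 + 2 + 9 + 2 + 6 + 29 = 63.
y: need Σw·y = 63·337 = 21231. Existing = 6·96 + 9·185 + 2·487 + 9·149 + 2·555 + 6·629 = 9440. Remainder 11791 / 29 ≈ 406.59.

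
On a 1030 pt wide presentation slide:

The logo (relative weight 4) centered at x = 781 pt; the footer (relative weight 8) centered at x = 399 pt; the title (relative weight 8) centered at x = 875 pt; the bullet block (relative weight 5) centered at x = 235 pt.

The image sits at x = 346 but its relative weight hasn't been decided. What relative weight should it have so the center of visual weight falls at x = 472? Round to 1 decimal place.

Fixed elements: Σw = 4 + 8 + 8 + 5 = 25, Σw·x = 4·781 + 8·399 + 8·875 + 5·235 = 14491.
Balance at x = 472 requires (14491 + w·346) / (25 + w) = 472.
Solving: w = (472·25 − 14491) / (346 − 472) = -2691 / -126 ≈ 21.36.

w ≈ 21.4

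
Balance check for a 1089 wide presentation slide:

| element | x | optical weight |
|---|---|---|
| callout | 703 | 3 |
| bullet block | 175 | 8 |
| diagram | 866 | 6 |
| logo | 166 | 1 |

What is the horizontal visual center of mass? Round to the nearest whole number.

Σw = 3 + 8 + 6 + 1 = 18.
x: (3·703 + 8·175 + 6·866 + 1·166) / 18 = 8871 / 18 ≈ 492.83

x ≈ 493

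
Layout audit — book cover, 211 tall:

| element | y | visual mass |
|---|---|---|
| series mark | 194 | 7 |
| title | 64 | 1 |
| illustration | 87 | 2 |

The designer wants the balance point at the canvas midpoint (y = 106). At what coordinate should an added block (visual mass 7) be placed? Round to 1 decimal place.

New total weight: (7 + 1 + 2) + 7 = 17.
y: need Σw·y = 17·106 = 1802. Existing = 7·194 + 1·64 + 2·87 = 1596. Remainder 206 / 7 ≈ 29.43.

y ≈ 29.4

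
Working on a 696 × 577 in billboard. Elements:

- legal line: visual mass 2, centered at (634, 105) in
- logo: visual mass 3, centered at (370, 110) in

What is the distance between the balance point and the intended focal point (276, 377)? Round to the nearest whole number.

≈ 335 in

Weights sum to 2 + 3 = 5.
x: (2·634 + 3·370) / 5 = 2378 / 5 ≈ 475.60
y: (2·105 + 3·110) / 5 = 540 / 5 ≈ 108.00
Relative to (276, 377): Δ = (199.60, -269.00); |Δ| = √(199.60² + -269.00²) ≈ 334.96.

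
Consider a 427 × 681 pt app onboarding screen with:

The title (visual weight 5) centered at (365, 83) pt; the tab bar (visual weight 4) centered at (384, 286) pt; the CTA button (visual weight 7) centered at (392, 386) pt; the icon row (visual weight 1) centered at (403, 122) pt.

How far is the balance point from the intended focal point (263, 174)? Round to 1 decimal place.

≈ 146.2 pt

Weights sum to 5 + 4 + 7 + 1 = 17.
x: (5·365 + 4·384 + 7·392 + 1·403) / 17 = 6508 / 17 ≈ 382.82
y: (5·83 + 4·286 + 7·386 + 1·122) / 17 = 4383 / 17 ≈ 257.82
From (263, 174): dx = 119.82, dy = 83.82, so the distance is √(dx²+dy²) ≈ 146.23.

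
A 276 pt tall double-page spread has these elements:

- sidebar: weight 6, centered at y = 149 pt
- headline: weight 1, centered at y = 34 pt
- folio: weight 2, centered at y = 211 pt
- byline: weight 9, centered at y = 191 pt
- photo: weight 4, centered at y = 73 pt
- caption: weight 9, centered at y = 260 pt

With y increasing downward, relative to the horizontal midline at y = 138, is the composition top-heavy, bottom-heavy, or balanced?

bottom-heavy

Total weight = 6 + 1 + 2 + 9 + 4 + 9 = 31.
y: moment 5701 / weight 31 ≈ 183.90
183.9 lies below (larger y than) the midline 138, so the layout is bottom-heavy.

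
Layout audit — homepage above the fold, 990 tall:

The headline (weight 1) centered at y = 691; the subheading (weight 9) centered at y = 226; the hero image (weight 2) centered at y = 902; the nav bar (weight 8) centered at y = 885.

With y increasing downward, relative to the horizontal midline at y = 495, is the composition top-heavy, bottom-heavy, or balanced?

bottom-heavy

Total weight = 1 + 9 + 2 + 8 = 20.
y-moment: 1·691 + 9·226 + 2·902 + 8·885 = 11609; centroid 11609/20 ≈ 580.45.
Since 580.5 is below (larger y than) 495, the composition reads bottom-heavy.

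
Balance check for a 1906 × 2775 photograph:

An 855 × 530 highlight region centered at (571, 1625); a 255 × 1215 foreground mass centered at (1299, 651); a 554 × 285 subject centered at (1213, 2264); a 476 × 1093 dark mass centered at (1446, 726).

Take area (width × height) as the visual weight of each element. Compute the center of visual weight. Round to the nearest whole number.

(1114, 1161)

Areas: highlight region 855·530 = 453150, foreground mass 255·1215 = 309825, subject 554·285 = 157890, dark mass 476·1093 = 520268. Total weight = 1441133.
Σw·x = 453150·571 + 309825·1299 + 157890·1213 + 520268·1446 = 1605039423, so x̄ = 1605039423/1441133 ≈ 1113.73.
Σw·y = 453150·1625 + 309825·651 + 157890·2264 + 520268·726 = 1673242353, so ȳ = 1673242353/1441133 ≈ 1161.06.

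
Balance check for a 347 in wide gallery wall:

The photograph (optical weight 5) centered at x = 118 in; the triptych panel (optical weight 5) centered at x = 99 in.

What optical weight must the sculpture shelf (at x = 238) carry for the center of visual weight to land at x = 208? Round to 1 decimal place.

w ≈ 33.2

Known weights sum to 5 + 5 = 10; their moment is 5·118 + 5·99 = 1085.
Set Σw·x/Σw = 208: (1085 + 238w) = 208·(10 + w).
So w = (208·10 − 1085)/(238 − 208) = 995/30 ≈ 33.17.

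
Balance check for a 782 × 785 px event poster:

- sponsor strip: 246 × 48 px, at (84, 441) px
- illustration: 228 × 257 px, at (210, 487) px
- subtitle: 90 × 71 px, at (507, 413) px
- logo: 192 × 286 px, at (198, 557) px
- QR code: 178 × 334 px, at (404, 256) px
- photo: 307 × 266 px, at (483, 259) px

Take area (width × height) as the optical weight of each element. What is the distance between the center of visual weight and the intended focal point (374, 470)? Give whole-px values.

Taking area as weight: sponsor strip 246·48 = 11808, illustration 228·257 = 58596, subtitle 90·71 = 6390, logo 192·286 = 54912, QR code 178·334 = 59452, photo 307·266 = 81662. Sum 272820.
Σw·x = 90870692; x̄ = 90870692/272820 ≈ 333.08.
Σw·y = 103338804; ȳ = 103338804/272820 ≈ 378.78.
From (374, 470): dx = -40.92, dy = -91.22, so the distance is √(dx²+dy²) ≈ 99.98.

≈ 100 px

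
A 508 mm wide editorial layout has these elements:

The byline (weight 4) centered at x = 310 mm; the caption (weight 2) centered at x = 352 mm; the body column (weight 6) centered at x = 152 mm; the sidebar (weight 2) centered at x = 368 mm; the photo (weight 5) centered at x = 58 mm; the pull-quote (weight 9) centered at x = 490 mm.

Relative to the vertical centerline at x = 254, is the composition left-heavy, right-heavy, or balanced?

Weights sum to 4 + 2 + 6 + 2 + 5 + 9 = 28.
Σw·x = 8292; x̄ = 8292/28 ≈ 296.14.
296.1 lies right of the midline 254, so the layout is right-heavy.

right-heavy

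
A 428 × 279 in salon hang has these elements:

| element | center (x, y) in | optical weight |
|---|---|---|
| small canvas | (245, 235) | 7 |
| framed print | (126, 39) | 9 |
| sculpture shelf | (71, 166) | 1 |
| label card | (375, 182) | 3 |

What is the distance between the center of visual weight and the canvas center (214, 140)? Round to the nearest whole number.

≈ 13 in

Total weight = 7 + 9 + 1 + 3 = 20.
x-moment: 7·245 + 9·126 + 1·71 + 3·375 = 4045; centroid 4045/20 ≈ 202.25.
y-moment: 7·235 + 9·39 + 1·166 + 3·182 = 2708; centroid 2708/20 ≈ 135.40.
Offset from (214, 140): Δx ≈ -11.75, Δy ≈ -4.60; distance = √(Δx² + Δy²) ≈ 12.62.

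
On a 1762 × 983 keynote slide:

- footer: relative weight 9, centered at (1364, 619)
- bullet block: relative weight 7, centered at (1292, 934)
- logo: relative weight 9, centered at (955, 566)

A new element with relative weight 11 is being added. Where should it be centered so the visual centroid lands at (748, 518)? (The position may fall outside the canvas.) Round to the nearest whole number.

(-272, 131)

After adding the new element, total weight = 9 + 7 + 9 + 11 = 36.
x: target moment 36×748 = 26928; current 9·1364 + 7·1292 + 9·955 = 29915; the new element supplies -2987, so x = -2987/11 ≈ -271.55.
y: target moment 36×518 = 18648; current 9·619 + 7·934 + 9·566 = 17203; the new element supplies 1445, so y = 1445/11 ≈ 131.36.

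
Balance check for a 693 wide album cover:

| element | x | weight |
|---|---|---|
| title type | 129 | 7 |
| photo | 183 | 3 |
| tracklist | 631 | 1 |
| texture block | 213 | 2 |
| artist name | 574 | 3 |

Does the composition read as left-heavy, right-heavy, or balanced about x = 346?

left-heavy

Weights sum to 7 + 3 + 1 + 2 + 3 = 16.
x: (7·129 + 3·183 + 1·631 + 2·213 + 3·574) / 16 = 4231 / 16 ≈ 264.44
264.4 lies left of the midline 346, so the layout is left-heavy.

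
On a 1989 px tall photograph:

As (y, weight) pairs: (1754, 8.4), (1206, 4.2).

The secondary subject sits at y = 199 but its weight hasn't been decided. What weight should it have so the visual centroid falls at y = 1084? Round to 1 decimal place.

w ≈ 6.9

Fixed elements: Σw = 8.4 + 4.2 = 12.6, Σw·y = 8.4·1754 + 4.2·1206 = 19798.8.
Balance at y = 1084 requires (19798.8 + w·199) / (12.6 + w) = 1084.
So w = (1084·12.6 − 19798.8)/(199 − 1084) = -6140.4/-885 ≈ 6.94.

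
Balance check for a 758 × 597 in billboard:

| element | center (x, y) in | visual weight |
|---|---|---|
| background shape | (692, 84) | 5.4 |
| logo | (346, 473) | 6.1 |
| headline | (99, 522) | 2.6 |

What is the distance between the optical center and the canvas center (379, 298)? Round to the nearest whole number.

≈ 64 in

Σw = 5.4 + 6.1 + 2.6 = 14.1.
x: (5.4·692 + 6.1·346 + 2.6·99) / 14.1 = 6104.8 / 14.1 ≈ 432.96
y: (5.4·84 + 6.1·473 + 2.6·522) / 14.1 = 4696.1 / 14.1 ≈ 333.06
Relative to (379, 298): Δ = (53.96, 35.06); |Δ| = √(53.96² + 35.06²) ≈ 64.35.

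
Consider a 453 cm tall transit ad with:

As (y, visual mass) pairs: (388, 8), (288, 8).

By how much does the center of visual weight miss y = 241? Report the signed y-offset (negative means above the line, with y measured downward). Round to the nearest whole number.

≈ 97 cm

Total weight = 8 + 8 = 16.
y-moment: 8·388 + 8·288 = 5408; centroid 5408/16 ≈ 338.00.
Difference: 338.00 − 241 ≈ 97.00.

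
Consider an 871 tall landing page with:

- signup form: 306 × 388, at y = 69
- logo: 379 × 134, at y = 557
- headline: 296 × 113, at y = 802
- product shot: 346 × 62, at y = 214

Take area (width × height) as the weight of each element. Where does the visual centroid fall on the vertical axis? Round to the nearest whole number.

Taking area as weight: signup form 306·388 = 118728, logo 379·134 = 50786, headline 296·113 = 33448, product shot 346·62 = 21452. Sum 224414.
Σw·y = 118728·69 + 50786·557 + 33448·802 + 21452·214 = 67896058, so ȳ = 67896058/224414 ≈ 302.55.

y ≈ 303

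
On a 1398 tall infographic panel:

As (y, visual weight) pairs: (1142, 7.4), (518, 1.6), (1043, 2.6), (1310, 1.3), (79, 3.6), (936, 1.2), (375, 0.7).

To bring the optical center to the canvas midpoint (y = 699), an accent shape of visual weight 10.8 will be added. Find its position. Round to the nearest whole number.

New total weight: (7.4 + 1.6 + 2.6 + 1.3 + 3.6 + 1.2 + 0.7) + 10.8 = 29.2.
Along y: (15364.5 + 10.8·y) / 29.2 = 699 (existing moment 7.4·1142 + 1.6·518 + 2.6·1043 + 1.3·1310 + 3.6·79 + 1.2·936 + 0.7·375 = 15364.5) ⇒ y = (20410.8 − 15364.5) / 10.8 ≈ 467.25.

y ≈ 467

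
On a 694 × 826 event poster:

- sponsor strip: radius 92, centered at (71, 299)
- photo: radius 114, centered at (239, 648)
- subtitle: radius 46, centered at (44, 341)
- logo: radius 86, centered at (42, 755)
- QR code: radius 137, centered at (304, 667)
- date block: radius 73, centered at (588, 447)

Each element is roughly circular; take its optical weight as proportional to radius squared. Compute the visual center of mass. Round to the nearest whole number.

(235, 584)

r² weights: sponsor strip 92² = 8464, photo 114² = 12996, subtitle 46² = 2116, logo 86² = 7396, QR code 137² = 18769, date block 73² = 5329. Total = 55070.
Σw·x = 12949952; x̄ = 12949952/55070 ≈ 235.15.
y: moment 32158666 / weight 55070 ≈ 583.96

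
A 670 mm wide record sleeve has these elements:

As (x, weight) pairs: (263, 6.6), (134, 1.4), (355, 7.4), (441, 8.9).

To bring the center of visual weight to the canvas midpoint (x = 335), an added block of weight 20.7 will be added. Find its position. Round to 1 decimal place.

x ≈ 318.8

New total weight: (6.6 + 1.4 + 7.4 + 8.9) + 20.7 = 45.0.
x: target moment 45.0×335 = 15075.0; current 6.6·263 + 1.4·134 + 7.4·355 + 8.9·441 = 8475.3; the added block supplies 6599.7, so x = 6599.7/20.7 ≈ 318.83.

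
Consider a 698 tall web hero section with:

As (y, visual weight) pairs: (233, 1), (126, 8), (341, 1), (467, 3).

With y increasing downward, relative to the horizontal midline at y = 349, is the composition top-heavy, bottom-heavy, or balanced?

Weights sum to 1 + 8 + 1 + 3 = 13.
y: (1·233 + 8·126 + 1·341 + 3·467) / 13 = 2983 / 13 ≈ 229.46
229.5 lies above (smaller y than) the midline 349, so the layout is top-heavy.

top-heavy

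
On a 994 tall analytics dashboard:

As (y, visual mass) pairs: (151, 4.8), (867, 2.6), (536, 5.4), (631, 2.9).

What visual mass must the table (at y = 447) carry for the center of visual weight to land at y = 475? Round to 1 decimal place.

w ≈ 8.8

Fixed elements: Σw = 4.8 + 2.6 + 5.4 + 2.9 = 15.7, Σw·y = 4.8·151 + 2.6·867 + 5.4·536 + 2.9·631 = 7703.3.
Balance at y = 475 requires (7703.3 + w·447) / (15.7 + w) = 475.
Rearranging, w·(447 − 475) = 475·15.7 − 7703.3 = -245.8, so w ≈ -245.8/-28 = 8.78.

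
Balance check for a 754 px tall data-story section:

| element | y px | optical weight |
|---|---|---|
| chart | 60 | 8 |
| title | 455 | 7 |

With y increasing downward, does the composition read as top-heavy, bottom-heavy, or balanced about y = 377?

top-heavy

Weights sum to 8 + 7 = 15.
y: (8·60 + 7·455) / 15 = 3665 / 15 ≈ 244.33
Since 244.3 is above (smaller y than) 377, the composition reads top-heavy.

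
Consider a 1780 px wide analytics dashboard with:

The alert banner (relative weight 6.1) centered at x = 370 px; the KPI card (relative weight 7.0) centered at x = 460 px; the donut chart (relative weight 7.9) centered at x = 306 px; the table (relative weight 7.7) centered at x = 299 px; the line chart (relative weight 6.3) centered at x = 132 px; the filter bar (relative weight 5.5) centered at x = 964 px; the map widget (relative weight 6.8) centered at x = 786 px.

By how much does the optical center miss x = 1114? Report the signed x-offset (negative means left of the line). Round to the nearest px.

Weights sum to 6.1 + 7.0 + 7.9 + 7.7 + 6.3 + 5.5 + 6.8 = 47.3.
x: (6.1·370 + 7.0·460 + 7.9·306 + 7.7·299 + 6.3·132 + 5.5·964 + 6.8·786) / 47.3 = 21675.1 / 47.3 ≈ 458.25
Offset from x = 1114: 458.25 − 1114 ≈ -655.75.

≈ -656 px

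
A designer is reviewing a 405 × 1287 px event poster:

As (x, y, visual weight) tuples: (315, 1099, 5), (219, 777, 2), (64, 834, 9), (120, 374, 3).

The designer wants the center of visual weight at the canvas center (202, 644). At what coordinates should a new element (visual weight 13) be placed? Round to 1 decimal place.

(270.4, 379.3)

After adding the new element, total weight = 5 + 2 + 9 + 3 + 13 = 32.
x: need Σw·x = 32·202 = 6464. Existing = 5·315 + 2·219 + 9·64 + 3·120 = 2949. Remainder 3515 / 13 ≈ 270.38.
y: need Σw·y = 32·644 = 20608. Existing = 5·1099 + 2·777 + 9·834 + 3·374 = 15677. Remainder 4931 / 13 ≈ 379.31.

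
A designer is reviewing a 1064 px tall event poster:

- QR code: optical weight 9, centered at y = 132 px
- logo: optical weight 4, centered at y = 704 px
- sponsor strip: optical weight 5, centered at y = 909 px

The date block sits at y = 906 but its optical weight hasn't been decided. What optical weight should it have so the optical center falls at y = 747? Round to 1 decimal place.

w ≈ 30.8

Existing Σw = 18 (9 + 4 + 5); existing moment 9·132 + 4·704 + 5·909 = 8549.
Set Σw·y/Σw = 747: (8549 + 906w) = 747·(18 + w).
Rearranging, w·(906 − 747) = 747·18 − 8549 = 4897, so w ≈ 4897/159 = 30.80.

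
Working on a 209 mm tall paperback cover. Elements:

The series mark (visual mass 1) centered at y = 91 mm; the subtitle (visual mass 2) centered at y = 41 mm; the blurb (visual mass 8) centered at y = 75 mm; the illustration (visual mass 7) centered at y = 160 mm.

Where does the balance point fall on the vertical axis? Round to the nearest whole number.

Weights sum to 1 + 2 + 8 + 7 = 18.
y: (1·91 + 2·41 + 8·75 + 7·160) / 18 = 1893 / 18 ≈ 105.17

y ≈ 105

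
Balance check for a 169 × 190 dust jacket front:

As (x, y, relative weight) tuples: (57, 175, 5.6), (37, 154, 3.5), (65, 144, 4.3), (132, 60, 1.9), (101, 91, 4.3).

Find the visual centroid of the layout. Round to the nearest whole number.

Σw = 5.6 + 3.5 + 4.3 + 1.9 + 4.3 = 19.6.
x-moment: 5.6·57 + 3.5·37 + 4.3·65 + 1.9·132 + 4.3·101 = 1413.3; centroid 1413.3/19.6 ≈ 72.11.
y-moment: 5.6·175 + 3.5·154 + 4.3·144 + 1.9·60 + 4.3·91 = 2643.5; centroid 2643.5/19.6 ≈ 134.87.

(72, 135)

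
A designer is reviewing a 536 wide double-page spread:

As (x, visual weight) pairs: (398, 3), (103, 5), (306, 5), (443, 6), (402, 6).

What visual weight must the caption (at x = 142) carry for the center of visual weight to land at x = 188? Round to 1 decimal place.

w ≈ 78.5

Known weights sum to 3 + 5 + 5 + 6 + 6 = 25; their moment is 3·398 + 5·103 + 5·306 + 6·443 + 6·402 = 8309.
Balance at x = 188 requires (8309 + w·142) / (25 + w) = 188.
Solving: w = (188·25 − 8309) / (142 − 188) = -3609 / -46 ≈ 78.46.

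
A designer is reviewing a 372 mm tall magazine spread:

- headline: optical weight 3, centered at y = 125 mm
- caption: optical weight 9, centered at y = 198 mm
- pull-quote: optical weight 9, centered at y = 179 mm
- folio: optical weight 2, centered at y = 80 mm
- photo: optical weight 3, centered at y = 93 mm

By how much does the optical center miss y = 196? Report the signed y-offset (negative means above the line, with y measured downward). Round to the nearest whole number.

Total weight = 3 + 9 + 9 + 2 + 3 = 26.
y-moment: 3·125 + 9·198 + 9·179 + 2·80 + 3·93 = 4207; centroid 4207/26 ≈ 161.81.
Against y = 196, that's 161.81 − 196 = -34.19.

≈ -34 mm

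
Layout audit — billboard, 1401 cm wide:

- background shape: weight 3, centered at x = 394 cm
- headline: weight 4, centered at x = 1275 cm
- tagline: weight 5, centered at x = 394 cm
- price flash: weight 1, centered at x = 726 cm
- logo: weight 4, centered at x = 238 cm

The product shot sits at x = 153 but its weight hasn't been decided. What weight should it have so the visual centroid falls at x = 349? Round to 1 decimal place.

w ≈ 20.4

Fixed elements: Σw = 3 + 4 + 5 + 1 + 4 = 17, Σw·x = 3·394 + 4·1275 + 5·394 + 1·726 + 4·238 = 9930.
Balance at x = 349 requires (9930 + w·153) / (17 + w) = 349.
So w = (349·17 − 9930)/(153 − 349) = -3997/-196 ≈ 20.39.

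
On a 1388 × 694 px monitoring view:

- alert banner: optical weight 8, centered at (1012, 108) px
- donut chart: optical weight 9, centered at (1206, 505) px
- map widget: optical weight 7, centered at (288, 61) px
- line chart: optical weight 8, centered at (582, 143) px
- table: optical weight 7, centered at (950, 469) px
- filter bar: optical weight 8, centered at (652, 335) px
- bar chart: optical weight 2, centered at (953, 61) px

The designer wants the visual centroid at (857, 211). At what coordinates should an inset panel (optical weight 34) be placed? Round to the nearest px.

(933, 131)

After adding the inset panel, total weight = 8 + 9 + 7 + 8 + 7 + 8 + 2 + 34 = 83.
x: target moment 83×857 = 71131; current 8·1012 + 9·1206 + 7·288 + 8·582 + 7·950 + 8·652 + 2·953 = 39394; the inset panel supplies 31737, so x = 31737/34 ≈ 933.44.
y: target moment 83×211 = 17513; current 8·108 + 9·505 + 7·61 + 8·143 + 7·469 + 8·335 + 2·61 = 13065; the inset panel supplies 4448, so y = 4448/34 ≈ 130.82.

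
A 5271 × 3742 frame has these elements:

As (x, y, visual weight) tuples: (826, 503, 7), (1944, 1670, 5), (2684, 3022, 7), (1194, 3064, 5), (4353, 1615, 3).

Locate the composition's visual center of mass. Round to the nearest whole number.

Σw = 7 + 5 + 7 + 5 + 3 = 27.
Σw·x = 7·826 + 5·1944 + 7·2684 + 5·1194 + 3·4353 = 53319, so x̄ = 53319/27 ≈ 1974.78.
Σw·y = 7·503 + 5·1670 + 7·3022 + 5·3064 + 3·1615 = 53190, so ȳ = 53190/27 ≈ 1970.00.

(1975, 1970)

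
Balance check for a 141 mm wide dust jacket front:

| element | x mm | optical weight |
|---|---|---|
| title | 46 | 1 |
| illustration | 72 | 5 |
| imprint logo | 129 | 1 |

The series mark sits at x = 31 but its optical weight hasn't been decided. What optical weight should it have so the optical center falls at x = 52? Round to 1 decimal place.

Existing Σw = 7 (1 + 5 + 1); existing moment 1·46 + 5·72 + 1·129 = 535.
Balance at x = 52 requires (535 + w·31) / (7 + w) = 52.
So w = (52·7 − 535)/(31 − 52) = -171/-21 ≈ 8.14.

w ≈ 8.1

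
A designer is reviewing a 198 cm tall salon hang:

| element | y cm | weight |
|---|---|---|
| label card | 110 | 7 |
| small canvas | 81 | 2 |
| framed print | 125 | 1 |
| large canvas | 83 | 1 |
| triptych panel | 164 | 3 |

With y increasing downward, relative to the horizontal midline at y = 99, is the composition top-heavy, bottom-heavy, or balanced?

Weights sum to 7 + 2 + 1 + 1 + 3 = 14.
y: (7·110 + 2·81 + 1·125 + 1·83 + 3·164) / 14 = 1632 / 14 ≈ 116.57
116.6 vs midline 99 → bottom-heavy.

bottom-heavy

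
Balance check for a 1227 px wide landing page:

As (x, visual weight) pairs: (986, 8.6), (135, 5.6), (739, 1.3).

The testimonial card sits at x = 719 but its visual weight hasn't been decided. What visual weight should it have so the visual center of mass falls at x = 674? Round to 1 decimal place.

w ≈ 5.6

Known weights sum to 8.6 + 5.6 + 1.3 = 15.5; their moment is 8.6·986 + 5.6·135 + 1.3·739 = 10196.3.
Set Σw·x/Σw = 674: (10196.3 + 719w) = 674·(15.5 + w).
Solving: w = (674·15.5 − 10196.3) / (719 − 674) = 250.7 / 45 ≈ 5.57.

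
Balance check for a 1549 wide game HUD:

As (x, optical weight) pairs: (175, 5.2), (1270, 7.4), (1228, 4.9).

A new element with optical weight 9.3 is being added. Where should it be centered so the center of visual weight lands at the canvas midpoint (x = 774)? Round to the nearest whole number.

After adding the new element, total weight = 5.2 + 7.4 + 4.9 + 9.3 = 26.8.
x: need Σw·x = 26.8·774 = 20743.2. Existing = 5.2·175 + 7.4·1270 + 4.9·1228 = 16325.2. Remainder 4418.0 / 9.3 ≈ 475.05.

x ≈ 475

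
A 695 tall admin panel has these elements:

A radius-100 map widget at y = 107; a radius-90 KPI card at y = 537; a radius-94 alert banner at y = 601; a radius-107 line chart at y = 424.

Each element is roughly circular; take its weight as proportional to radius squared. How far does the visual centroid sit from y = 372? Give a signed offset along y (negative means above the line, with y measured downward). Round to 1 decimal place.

Weights ∝ r²: map widget 100² = 10000, KPI card 90² = 8100, alert banner 94² = 8836, line chart 107² = 11449; Σw = 38385.
y: (10000·107 + 8100·537 + 8836·601 + 11449·424) / 38385 = 15584512 / 38385 ≈ 406.01
Difference: 406.01 − 372 ≈ 34.01.

≈ 34.0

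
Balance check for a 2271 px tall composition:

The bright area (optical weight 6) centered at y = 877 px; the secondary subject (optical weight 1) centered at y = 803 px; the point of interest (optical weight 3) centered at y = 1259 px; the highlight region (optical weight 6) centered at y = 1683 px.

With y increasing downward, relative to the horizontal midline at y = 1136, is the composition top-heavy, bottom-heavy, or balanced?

bottom-heavy

Total weight = 6 + 1 + 3 + 6 = 16.
y-moment: 6·877 + 1·803 + 3·1259 + 6·1683 = 19940; centroid 19940/16 ≈ 1246.25.
Since 1246.2 is below (larger y than) 1136, the composition reads bottom-heavy.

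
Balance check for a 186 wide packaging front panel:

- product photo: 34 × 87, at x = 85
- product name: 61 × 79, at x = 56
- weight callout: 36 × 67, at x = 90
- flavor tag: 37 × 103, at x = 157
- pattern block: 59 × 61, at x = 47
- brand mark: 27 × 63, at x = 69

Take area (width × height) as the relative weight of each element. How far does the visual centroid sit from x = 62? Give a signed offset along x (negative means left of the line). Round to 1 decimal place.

≈ 22.1

Areas: product photo 34·87 = 2958, product name 61·79 = 4819, weight callout 36·67 = 2412, flavor tag 37·103 = 3811, pattern block 59·61 = 3599, brand mark 27·63 = 1701. Total weight = 19300.
x: (2958·85 + 4819·56 + 2412·90 + 3811·157 + 3599·47 + 1701·69) / 19300 = 1623223 / 19300 ≈ 84.10
Difference: 84.10 − 62 ≈ 22.10.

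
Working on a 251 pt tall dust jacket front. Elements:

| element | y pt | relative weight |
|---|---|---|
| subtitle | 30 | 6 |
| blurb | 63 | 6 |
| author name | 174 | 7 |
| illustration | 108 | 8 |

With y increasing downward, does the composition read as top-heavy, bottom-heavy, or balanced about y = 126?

top-heavy

Total weight = 6 + 6 + 7 + 8 = 27.
Σw·y = 6·30 + 6·63 + 7·174 + 8·108 = 2640, so ȳ = 2640/27 ≈ 97.78.
Since 97.8 is above (smaller y than) 126, the composition reads top-heavy.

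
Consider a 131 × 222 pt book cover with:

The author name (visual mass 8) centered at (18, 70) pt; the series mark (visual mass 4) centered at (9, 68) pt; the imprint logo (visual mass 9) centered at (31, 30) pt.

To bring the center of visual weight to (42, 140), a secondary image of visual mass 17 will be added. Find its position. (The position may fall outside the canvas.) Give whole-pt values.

(67, 248)

New total weight: (8 + 4 + 9) + 17 = 38.
Along x: (459 + 17·x) / 38 = 42 (existing moment 8·18 + 4·9 + 9·31 = 459) ⇒ x = (1596 − 459) / 17 ≈ 66.88.
Along y: (1102 + 17·y) / 38 = 140 (existing moment 8·70 + 4·68 + 9·30 = 1102) ⇒ y = (5320 − 1102) / 17 ≈ 248.12.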